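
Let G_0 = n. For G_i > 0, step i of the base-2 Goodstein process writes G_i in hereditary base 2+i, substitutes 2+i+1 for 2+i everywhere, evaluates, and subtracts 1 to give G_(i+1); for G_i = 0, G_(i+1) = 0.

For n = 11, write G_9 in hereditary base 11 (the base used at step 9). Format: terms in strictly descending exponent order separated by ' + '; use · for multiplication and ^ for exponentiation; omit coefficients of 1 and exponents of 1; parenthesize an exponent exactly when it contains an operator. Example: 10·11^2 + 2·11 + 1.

7·11^11 + 7·11^7 + 7·11^6 + 7·11^5 + 7·11^4 + 7·11^3 + 7·11^2 + 7·11 + 4

i=0: 11 = 2^(2 + 1) + 2 + 1 (b=2); 2→3: 3^(3 + 1) + 3 + 1 = 85; 85−1 = 84
i=1: 84 = 3^(3 + 1) + 3 (b=3); 3→4: 4^(4 + 1) + 4 = 1028; 1028−1 = 1027
i=2: 1027 = 4^(4 + 1) + 3 (b=4); 4→5: 5^(5 + 1) + 3 = 15628; 15628−1 = 15627
i=3: 15627 = 5^(5 + 1) + 2 (b=5); 5→6: 6^(6 + 1) + 2 = 279938; 279938−1 = 279937
i=4: 279937 = 6^(6 + 1) + 1 (b=6); 6→7: 7^(7 + 1) + 1 = 5764802; 5764802−1 = 5764801
i=5: 5764801 = 7^(7 + 1) (b=7); 7→8: 8^(8 + 1) = 134217728; 134217728−1 = 134217727
i=6: 134217727 = 7·8^8 + 7·8^7 + 7·8^6 + 7·8^5 + 7·8^4 + 7·8^3 + 7·8^2 + 7·8 + 7 (b=8); 8→9: 7·9^9 + 7·9^7 + 7·9^6 + 7·9^5 + 7·9^4 + 7·9^3 + 7·9^2 + 7·9 + 7 = 2749609303; 2749609303−1 = 2749609302
i=7: 2749609302 = 7·9^9 + 7·9^7 + 7·9^6 + 7·9^5 + 7·9^4 + 7·9^3 + 7·9^2 + 7·9 + 6 (b=9); 9→10: 7·10^10 + 7·10^7 + 7·10^6 + 7·10^5 + 7·10^4 + 7·10^3 + 7·10^2 + 7·10 + 6 = 70077777776; 70077777776−1 = 70077777775
i=8: 70077777775 = 7·10^10 + 7·10^7 + 7·10^6 + 7·10^5 + 7·10^4 + 7·10^3 + 7·10^2 + 7·10 + 5 (b=10); 10→11: 7·11^11 + 7·11^7 + 7·11^6 + 7·11^5 + 7·11^4 + 7·11^3 + 7·11^2 + 7·11 + 5 = 1997331745491; 1997331745491−1 = 1997331745490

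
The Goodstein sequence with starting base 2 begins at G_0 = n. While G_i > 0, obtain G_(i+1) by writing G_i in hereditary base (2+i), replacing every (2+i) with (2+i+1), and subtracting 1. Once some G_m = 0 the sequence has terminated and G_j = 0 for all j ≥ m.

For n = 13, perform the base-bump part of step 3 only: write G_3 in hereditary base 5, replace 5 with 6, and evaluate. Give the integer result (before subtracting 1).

base 2: 13 = 2^(2 + 1) + 2^2 + 1; at 3: 3^(3 + 1) + 3^3 + 1 = 109; next = 108
base 3: 108 = 3^(3 + 1) + 3^3; at 4: 4^(4 + 1) + 4^4 = 1280; next = 1279
base 4: 1279 = 4^(4 + 1) + 3·4^3 + 3·4^2 + 3·4 + 3; at 5: 5^(5 + 1) + 3·5^3 + 3·5^2 + 3·5 + 3 = 16093; next = 16092
base 5: 16092 = 5^(5 + 1) + 3·5^3 + 3·5^2 + 3·5 + 2; at 6: 6^(6 + 1) + 3·6^3 + 3·6^2 + 3·6 + 2 = 280712; next = 280711

280712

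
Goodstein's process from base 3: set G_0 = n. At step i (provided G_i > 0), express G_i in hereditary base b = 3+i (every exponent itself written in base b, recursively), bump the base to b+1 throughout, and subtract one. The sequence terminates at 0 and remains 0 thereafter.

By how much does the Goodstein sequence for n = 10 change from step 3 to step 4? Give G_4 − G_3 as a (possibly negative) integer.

3

i=0: 10 = 3^2 + 1 (b=3); 3→4: 4^2 + 1 = 17; 17−1 = 16
i=1: 16 = 4^2 (b=4); 4→5: 5^2 = 25; 25−1 = 24
i=2: 24 = 4·5 + 4 (b=5); 5→6: 4·6 + 4 = 28; 28−1 = 27
i=3: 27 = 4·6 + 3 (b=6); 6→7: 4·7 + 3 = 31; 31−1 = 30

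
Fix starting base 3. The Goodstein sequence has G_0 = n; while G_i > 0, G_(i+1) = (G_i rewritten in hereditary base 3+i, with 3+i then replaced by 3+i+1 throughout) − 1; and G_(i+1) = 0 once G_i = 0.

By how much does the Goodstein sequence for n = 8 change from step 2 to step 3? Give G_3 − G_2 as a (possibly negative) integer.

1

base 3: 8 = 2·3 + 2; at 4: 2·4 + 2 = 10; next = 9
base 4: 9 = 2·4 + 1; at 5: 2·5 + 1 = 11; next = 10
base 5: 10 = 2·5; at 6: 2·6 = 12; next = 11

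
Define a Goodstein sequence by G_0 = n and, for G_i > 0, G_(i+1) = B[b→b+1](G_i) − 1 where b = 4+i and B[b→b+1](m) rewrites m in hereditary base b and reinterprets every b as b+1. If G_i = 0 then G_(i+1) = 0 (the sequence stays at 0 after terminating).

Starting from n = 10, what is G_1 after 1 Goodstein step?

11

G_0=10  [base 4] 2·4 + 2  →[4↦5]→  2·5 + 2 = 12  −1 ⇒ G_1=11
G_1=11  [base 5] 2·5 + 1  →[5↦6]→  2·6 + 1 = 13  −1 ⇒ G_2=12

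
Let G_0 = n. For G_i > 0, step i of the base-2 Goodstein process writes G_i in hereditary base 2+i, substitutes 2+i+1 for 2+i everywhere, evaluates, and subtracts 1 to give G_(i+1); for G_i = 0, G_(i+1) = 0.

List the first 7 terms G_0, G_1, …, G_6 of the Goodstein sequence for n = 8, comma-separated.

i=0: 8 = 2^(2 + 1) (b=2); 2→3: 3^(3 + 1) = 81; 81−1 = 80
i=1: 80 = 2·3^3 + 2·3^2 + 2·3 + 2 (b=3); 3→4: 2·4^4 + 2·4^2 + 2·4 + 2 = 554; 554−1 = 553
i=2: 553 = 2·4^4 + 2·4^2 + 2·4 + 1 (b=4); 4→5: 2·5^5 + 2·5^2 + 2·5 + 1 = 6311; 6311−1 = 6310
i=3: 6310 = 2·5^5 + 2·5^2 + 2·5 (b=5); 5→6: 2·6^6 + 2·6^2 + 2·6 = 93396; 93396−1 = 93395
i=4: 93395 = 2·6^6 + 2·6^2 + 6 + 5 (b=6); 6→7: 2·7^7 + 2·7^2 + 7 + 5 = 1647196; 1647196−1 = 1647195
i=5: 1647195 = 2·7^7 + 2·7^2 + 7 + 4 (b=7); 7→8: 2·8^8 + 2·8^2 + 8 + 4 = 33554572; 33554572−1 = 33554571

8, 80, 553, 6310, 93395, 1647195, 33554571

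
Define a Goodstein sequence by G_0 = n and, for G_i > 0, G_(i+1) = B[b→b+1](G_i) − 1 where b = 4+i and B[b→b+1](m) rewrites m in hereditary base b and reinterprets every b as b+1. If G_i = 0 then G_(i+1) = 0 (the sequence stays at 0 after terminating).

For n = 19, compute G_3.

G_0=19  [base 4] 4^2 + 3  →[4↦5]→  5^2 + 3 = 28  −1 ⇒ G_1=27
G_1=27  [base 5] 5^2 + 2  →[5↦6]→  6^2 + 2 = 38  −1 ⇒ G_2=37
G_2=37  [base 6] 6^2 + 1  →[6↦7]→  7^2 + 1 = 50  −1 ⇒ G_3=49

49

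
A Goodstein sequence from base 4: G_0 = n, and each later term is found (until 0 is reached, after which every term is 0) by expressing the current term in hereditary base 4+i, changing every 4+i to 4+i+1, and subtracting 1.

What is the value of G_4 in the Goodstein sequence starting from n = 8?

9

G_0=8  [base 4] 2·4  →[4↦5]→  2·5 = 10  −1 ⇒ G_1=9
G_1=9  [base 5] 5 + 4  →[5↦6]→  6 + 4 = 10  −1 ⇒ G_2=9
G_2=9  [base 6] 6 + 3  →[6↦7]→  7 + 3 = 10  −1 ⇒ G_3=9
G_3=9  [base 7] 7 + 2  →[7↦8]→  8 + 2 = 10  −1 ⇒ G_4=9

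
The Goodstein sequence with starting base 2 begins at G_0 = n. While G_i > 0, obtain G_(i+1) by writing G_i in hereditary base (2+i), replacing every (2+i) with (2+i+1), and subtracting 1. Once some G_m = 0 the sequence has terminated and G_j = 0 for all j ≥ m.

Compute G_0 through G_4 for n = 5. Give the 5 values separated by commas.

5, 27, 255, 467, 775

[0] 5 ≡ 2^2 + 1 (base 2). Lift 3: 28. −1: 27.
[1] 27 ≡ 3^3 (base 3). Lift 4: 256. −1: 255.
[2] 255 ≡ 3·4^3 + 3·4^2 + 3·4 + 3 (base 4). Lift 5: 468. −1: 467.
[3] 467 ≡ 3·5^3 + 3·5^2 + 3·5 + 2 (base 5). Lift 6: 776. −1: 775.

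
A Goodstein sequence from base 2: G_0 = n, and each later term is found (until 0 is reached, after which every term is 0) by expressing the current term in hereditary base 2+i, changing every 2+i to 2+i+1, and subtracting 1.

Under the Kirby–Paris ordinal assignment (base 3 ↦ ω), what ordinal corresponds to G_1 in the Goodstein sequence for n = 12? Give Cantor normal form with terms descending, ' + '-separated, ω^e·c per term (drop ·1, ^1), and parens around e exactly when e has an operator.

ω^(ω + 1) + ω^2·2 + ω·2 + 2

12 —HB2→ 2^(2 + 1) + 2^2 —bump→ 3^(3 + 1) + 3^3 = 108 —(−1)→ 107
107 —HB3→ 3^(3 + 1) + 2·3^2 + 2·3 + 2 —bump→ 4^(4 + 1) + 2·4^2 + 2·4 + 2 = 1066 —(−1)→ 1065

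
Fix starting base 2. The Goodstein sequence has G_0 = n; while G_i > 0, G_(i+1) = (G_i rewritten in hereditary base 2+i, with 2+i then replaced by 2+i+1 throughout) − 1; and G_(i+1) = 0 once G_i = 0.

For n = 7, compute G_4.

46657

base 2: 7 = 2^2 + 2 + 1; at 3: 3^3 + 3 + 1 = 31; next = 30
base 3: 30 = 3^3 + 3; at 4: 4^4 + 4 = 260; next = 259
base 4: 259 = 4^4 + 3; at 5: 5^5 + 3 = 3128; next = 3127
base 5: 3127 = 5^5 + 2; at 6: 6^6 + 2 = 46658; next = 46657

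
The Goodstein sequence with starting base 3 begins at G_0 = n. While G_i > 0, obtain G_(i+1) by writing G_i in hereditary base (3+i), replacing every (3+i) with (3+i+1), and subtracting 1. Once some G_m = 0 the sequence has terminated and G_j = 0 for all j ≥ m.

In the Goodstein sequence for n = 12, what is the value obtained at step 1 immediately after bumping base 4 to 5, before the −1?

28

i=0: 12 = 3^2 + 3 (b=3); 3→4: 4^2 + 4 = 20; 20−1 = 19
i=1: 19 = 4^2 + 3 (b=4); 4→5: 5^2 + 3 = 28; 28−1 = 27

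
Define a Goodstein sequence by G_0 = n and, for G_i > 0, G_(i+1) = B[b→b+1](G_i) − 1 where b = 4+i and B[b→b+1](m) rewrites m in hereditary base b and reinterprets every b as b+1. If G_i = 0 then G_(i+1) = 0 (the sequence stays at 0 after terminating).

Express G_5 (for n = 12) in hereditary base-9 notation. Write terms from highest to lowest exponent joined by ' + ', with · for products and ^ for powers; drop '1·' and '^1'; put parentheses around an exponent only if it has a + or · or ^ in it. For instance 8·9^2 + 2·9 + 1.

[0] 12 ≡ 3·4 (base 4). Lift 5: 15. −1: 14.
[1] 14 ≡ 2·5 + 4 (base 5). Lift 6: 16. −1: 15.
[2] 15 ≡ 2·6 + 3 (base 6). Lift 7: 17. −1: 16.
[3] 16 ≡ 2·7 + 2 (base 7). Lift 8: 18. −1: 17.
[4] 17 ≡ 2·8 + 1 (base 8). Lift 9: 19. −1: 18.
[5] 18 ≡ 2·9 (base 9). Lift 10: 20. −1: 19.

2·9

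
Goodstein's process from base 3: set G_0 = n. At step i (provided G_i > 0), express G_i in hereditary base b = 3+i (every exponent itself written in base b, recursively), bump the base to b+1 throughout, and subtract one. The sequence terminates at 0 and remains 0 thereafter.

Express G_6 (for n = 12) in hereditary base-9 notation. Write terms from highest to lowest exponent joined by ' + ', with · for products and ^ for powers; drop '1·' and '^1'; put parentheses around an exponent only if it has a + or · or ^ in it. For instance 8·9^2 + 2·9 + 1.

7·9 + 6

step 0: 12 = 3^2 + 3; sub 4 for 3: 4^2 + 4; = 20; G_1 = 20−1 = 19
step 1: 19 = 4^2 + 3; sub 5 for 4: 5^2 + 3; = 28; G_2 = 28−1 = 27
step 2: 27 = 5^2 + 2; sub 6 for 5: 6^2 + 2; = 38; G_3 = 38−1 = 37
step 3: 37 = 6^2 + 1; sub 7 for 6: 7^2 + 1; = 50; G_4 = 50−1 = 49
step 4: 49 = 7^2; sub 8 for 7: 8^2; = 64; G_5 = 64−1 = 63
step 5: 63 = 7·8 + 7; sub 9 for 8: 7·9 + 7; = 70; G_6 = 70−1 = 69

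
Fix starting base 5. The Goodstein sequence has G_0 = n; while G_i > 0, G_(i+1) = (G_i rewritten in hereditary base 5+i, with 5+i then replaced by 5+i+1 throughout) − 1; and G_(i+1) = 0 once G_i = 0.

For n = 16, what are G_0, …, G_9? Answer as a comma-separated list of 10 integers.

16, 18, 20, 21, 22, 23, 24, 25, 26, 27

G_0 = 16. HB_5(16) = 3·5 + 1. Bump = 19. G_1 = 18.
G_1 = 18. HB_6(18) = 3·6. Bump = 21. G_2 = 20.
G_2 = 20. HB_7(20) = 2·7 + 6. Bump = 22. G_3 = 21.
G_3 = 21. HB_8(21) = 2·8 + 5. Bump = 23. G_4 = 22.
G_4 = 22. HB_9(22) = 2·9 + 4. Bump = 24. G_5 = 23.
G_5 = 23. HB_10(23) = 2·10 + 3. Bump = 25. G_6 = 24.
G_6 = 24. HB_11(24) = 2·11 + 2. Bump = 26. G_7 = 25.
G_7 = 25. HB_12(25) = 2·12 + 1. Bump = 27. G_8 = 26.
G_8 = 26. HB_13(26) = 2·13. Bump = 28. G_9 = 27.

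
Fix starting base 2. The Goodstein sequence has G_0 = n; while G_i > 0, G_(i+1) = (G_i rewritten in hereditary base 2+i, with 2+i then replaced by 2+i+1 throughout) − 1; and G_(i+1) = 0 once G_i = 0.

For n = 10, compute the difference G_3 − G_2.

14600

10 —HB2→ 2^(2 + 1) + 2 —bump→ 3^(3 + 1) + 3 = 84 —(−1)→ 83
83 —HB3→ 3^(3 + 1) + 2 —bump→ 4^(4 + 1) + 2 = 1026 —(−1)→ 1025
1025 —HB4→ 4^(4 + 1) + 1 —bump→ 5^(5 + 1) + 1 = 15626 —(−1)→ 15625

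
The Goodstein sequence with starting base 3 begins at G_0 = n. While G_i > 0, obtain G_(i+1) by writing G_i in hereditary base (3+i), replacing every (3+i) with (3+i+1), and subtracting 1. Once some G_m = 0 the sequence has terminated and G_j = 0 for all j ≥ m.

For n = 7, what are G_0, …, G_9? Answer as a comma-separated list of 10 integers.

7, 8, 9, 9, 9, 9, 9, 9, 8, 7

[0] 7 ≡ 2·3 + 1 (base 3). Lift 4: 9. −1: 8.
[1] 8 ≡ 2·4 (base 4). Lift 5: 10. −1: 9.
[2] 9 ≡ 5 + 4 (base 5). Lift 6: 10. −1: 9.
[3] 9 ≡ 6 + 3 (base 6). Lift 7: 10. −1: 9.
[4] 9 ≡ 7 + 2 (base 7). Lift 8: 10. −1: 9.
[5] 9 ≡ 8 + 1 (base 8). Lift 9: 10. −1: 9.
[6] 9 ≡ 9 (base 9). Lift 10: 10. −1: 9.
[7] 9 ≡ 9 (base 10). Lift 11: 9. −1: 8.
[8] 8 ≡ 8 (base 11). Lift 12: 8. −1: 7.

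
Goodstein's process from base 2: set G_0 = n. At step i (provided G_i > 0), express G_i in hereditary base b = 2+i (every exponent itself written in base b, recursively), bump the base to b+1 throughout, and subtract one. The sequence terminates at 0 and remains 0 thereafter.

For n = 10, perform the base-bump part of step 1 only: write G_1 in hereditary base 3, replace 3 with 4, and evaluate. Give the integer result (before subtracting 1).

i=0: 10 = 2^(2 + 1) + 2 (b=2); 2→3: 3^(3 + 1) + 3 = 84; 84−1 = 83
i=1: 83 = 3^(3 + 1) + 2 (b=3); 3→4: 4^(4 + 1) + 2 = 1026; 1026−1 = 1025

1026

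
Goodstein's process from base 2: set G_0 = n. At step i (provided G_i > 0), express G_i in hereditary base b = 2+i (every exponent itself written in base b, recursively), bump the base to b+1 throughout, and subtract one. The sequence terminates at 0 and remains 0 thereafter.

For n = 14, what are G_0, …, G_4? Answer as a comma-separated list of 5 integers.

14, 110, 1281, 18750, 326591

step 0: 14 = 2^(2 + 1) + 2^2 + 2; sub 3 for 2: 3^(3 + 1) + 3^3 + 3; = 111; G_1 = 111−1 = 110
step 1: 110 = 3^(3 + 1) + 3^3 + 2; sub 4 for 3: 4^(4 + 1) + 4^4 + 2; = 1282; G_2 = 1282−1 = 1281
step 2: 1281 = 4^(4 + 1) + 4^4 + 1; sub 5 for 4: 5^(5 + 1) + 5^5 + 1; = 18751; G_3 = 18751−1 = 18750
step 3: 18750 = 5^(5 + 1) + 5^5; sub 6 for 5: 6^(6 + 1) + 6^6; = 326592; G_4 = 326592−1 = 326591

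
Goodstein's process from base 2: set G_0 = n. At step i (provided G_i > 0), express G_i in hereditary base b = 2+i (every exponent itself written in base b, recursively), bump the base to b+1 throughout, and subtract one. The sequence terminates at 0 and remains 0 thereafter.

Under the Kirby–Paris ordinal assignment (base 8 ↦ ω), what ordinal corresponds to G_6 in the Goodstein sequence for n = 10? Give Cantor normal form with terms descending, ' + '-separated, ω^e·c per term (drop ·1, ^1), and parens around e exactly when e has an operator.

ω^ω·5 + ω^5·5 + ω^4·5 + ω^3·5 + ω^2·5 + ω·5 + 3

G_0=10  [base 2] 2^(2 + 1) + 2  →[2↦3]→  3^(3 + 1) + 3 = 84  −1 ⇒ G_1=83
G_1=83  [base 3] 3^(3 + 1) + 2  →[3↦4]→  4^(4 + 1) + 2 = 1026  −1 ⇒ G_2=1025
G_2=1025  [base 4] 4^(4 + 1) + 1  →[4↦5]→  5^(5 + 1) + 1 = 15626  −1 ⇒ G_3=15625
G_3=15625  [base 5] 5^(5 + 1)  →[5↦6]→  6^(6 + 1) = 279936  −1 ⇒ G_4=279935
G_4=279935  [base 6] 5·6^6 + 5·6^5 + 5·6^4 + 5·6^3 + 5·6^2 + 5·6 + 5  →[6↦7]→  5·7^7 + 5·7^5 + 5·7^4 + 5·7^3 + 5·7^2 + 5·7 + 5 = 4215755  −1 ⇒ G_5=4215754
G_5=4215754  [base 7] 5·7^7 + 5·7^5 + 5·7^4 + 5·7^3 + 5·7^2 + 5·7 + 4  →[7↦8]→  5·8^8 + 5·8^5 + 5·8^4 + 5·8^3 + 5·8^2 + 5·8 + 4 = 84073324  −1 ⇒ G_6=84073323
G_6=84073323  [base 8] 5·8^8 + 5·8^5 + 5·8^4 + 5·8^3 + 5·8^2 + 5·8 + 3  →[8↦9]→  5·9^9 + 5·9^5 + 5·9^4 + 5·9^3 + 5·9^2 + 5·9 + 3 = 1937434593  −1 ⇒ G_7=1937434592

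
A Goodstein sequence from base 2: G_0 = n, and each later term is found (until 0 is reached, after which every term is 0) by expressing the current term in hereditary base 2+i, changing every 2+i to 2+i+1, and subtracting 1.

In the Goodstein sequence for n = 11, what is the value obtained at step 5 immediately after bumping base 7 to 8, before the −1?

G_0 = 11. HB_2(11) = 2^(2 + 1) + 2 + 1. Bump = 85. G_1 = 84.
G_1 = 84. HB_3(84) = 3^(3 + 1) + 3. Bump = 1028. G_2 = 1027.
G_2 = 1027. HB_4(1027) = 4^(4 + 1) + 3. Bump = 15628. G_3 = 15627.
G_3 = 15627. HB_5(15627) = 5^(5 + 1) + 2. Bump = 279938. G_4 = 279937.
G_4 = 279937. HB_6(279937) = 6^(6 + 1) + 1. Bump = 5764802. G_5 = 5764801.
G_5 = 5764801. HB_7(5764801) = 7^(7 + 1). Bump = 134217728. G_6 = 134217727.

134217728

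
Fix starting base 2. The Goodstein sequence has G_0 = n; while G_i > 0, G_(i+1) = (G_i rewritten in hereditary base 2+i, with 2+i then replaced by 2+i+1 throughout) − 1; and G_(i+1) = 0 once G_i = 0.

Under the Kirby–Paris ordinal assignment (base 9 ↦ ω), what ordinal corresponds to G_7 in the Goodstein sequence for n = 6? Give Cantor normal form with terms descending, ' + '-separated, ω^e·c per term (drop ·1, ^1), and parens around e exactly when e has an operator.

ω^5·5 + ω^4·5 + ω^3·5 + ω^2·5 + ω·5 + 2

i=0: 6 = 2^2 + 2 (b=2); 2→3: 3^3 + 3 = 30; 30−1 = 29
i=1: 29 = 3^3 + 2 (b=3); 3→4: 4^4 + 2 = 258; 258−1 = 257
i=2: 257 = 4^4 + 1 (b=4); 4→5: 5^5 + 1 = 3126; 3126−1 = 3125
i=3: 3125 = 5^5 (b=5); 5→6: 6^6 = 46656; 46656−1 = 46655
i=4: 46655 = 5·6^5 + 5·6^4 + 5·6^3 + 5·6^2 + 5·6 + 5 (b=6); 6→7: 5·7^5 + 5·7^4 + 5·7^3 + 5·7^2 + 5·7 + 5 = 98040; 98040−1 = 98039
i=5: 98039 = 5·7^5 + 5·7^4 + 5·7^3 + 5·7^2 + 5·7 + 4 (b=7); 7→8: 5·8^5 + 5·8^4 + 5·8^3 + 5·8^2 + 5·8 + 4 = 187244; 187244−1 = 187243
i=6: 187243 = 5·8^5 + 5·8^4 + 5·8^3 + 5·8^2 + 5·8 + 3 (b=8); 8→9: 5·9^5 + 5·9^4 + 5·9^3 + 5·9^2 + 5·9 + 3 = 332148; 332148−1 = 332147
i=7: 332147 = 5·9^5 + 5·9^4 + 5·9^3 + 5·9^2 + 5·9 + 2 (b=9); 9→10: 5·10^5 + 5·10^4 + 5·10^3 + 5·10^2 + 5·10 + 2 = 555552; 555552−1 = 555551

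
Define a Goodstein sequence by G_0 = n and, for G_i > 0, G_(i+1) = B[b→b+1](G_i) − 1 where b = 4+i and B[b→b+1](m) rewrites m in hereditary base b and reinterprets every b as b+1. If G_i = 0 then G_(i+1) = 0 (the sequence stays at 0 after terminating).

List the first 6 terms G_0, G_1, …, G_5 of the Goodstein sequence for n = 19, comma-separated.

[0] 19 ≡ 4^2 + 3 (base 4). Lift 5: 28. −1: 27.
[1] 27 ≡ 5^2 + 2 (base 5). Lift 6: 38. −1: 37.
[2] 37 ≡ 6^2 + 1 (base 6). Lift 7: 50. −1: 49.
[3] 49 ≡ 7^2 (base 7). Lift 8: 64. −1: 63.
[4] 63 ≡ 7·8 + 7 (base 8). Lift 9: 70. −1: 69.

19, 27, 37, 49, 63, 69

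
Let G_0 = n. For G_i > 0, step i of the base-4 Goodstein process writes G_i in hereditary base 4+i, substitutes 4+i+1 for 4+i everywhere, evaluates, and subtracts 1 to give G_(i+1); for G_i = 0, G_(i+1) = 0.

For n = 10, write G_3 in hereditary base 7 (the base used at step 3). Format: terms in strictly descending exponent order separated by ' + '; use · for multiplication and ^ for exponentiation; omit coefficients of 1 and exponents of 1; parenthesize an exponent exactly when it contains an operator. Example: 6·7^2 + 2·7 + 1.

[0] 10 ≡ 2·4 + 2 (base 4). Lift 5: 12. −1: 11.
[1] 11 ≡ 2·5 + 1 (base 5). Lift 6: 13. −1: 12.
[2] 12 ≡ 2·6 (base 6). Lift 7: 14. −1: 13.

7 + 6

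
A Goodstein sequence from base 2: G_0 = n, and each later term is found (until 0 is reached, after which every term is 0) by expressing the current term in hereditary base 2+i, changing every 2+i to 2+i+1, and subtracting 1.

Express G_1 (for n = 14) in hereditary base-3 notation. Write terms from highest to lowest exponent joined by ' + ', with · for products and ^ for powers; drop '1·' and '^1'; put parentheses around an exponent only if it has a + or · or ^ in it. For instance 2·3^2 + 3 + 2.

step 0: 14 = 2^(2 + 1) + 2^2 + 2; sub 3 for 2: 3^(3 + 1) + 3^3 + 3; = 111; G_1 = 111−1 = 110
step 1: 110 = 3^(3 + 1) + 3^3 + 2; sub 4 for 3: 4^(4 + 1) + 4^4 + 2; = 1282; G_2 = 1282−1 = 1281

3^(3 + 1) + 3^3 + 2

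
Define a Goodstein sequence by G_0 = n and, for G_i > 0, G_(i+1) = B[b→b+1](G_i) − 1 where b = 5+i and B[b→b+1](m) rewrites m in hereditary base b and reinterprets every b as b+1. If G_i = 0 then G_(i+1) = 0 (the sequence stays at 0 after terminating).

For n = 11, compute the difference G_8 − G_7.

i=0: 11 = 2·5 + 1 (b=5); 5→6: 2·6 + 1 = 13; 13−1 = 12
i=1: 12 = 2·6 (b=6); 6→7: 2·7 = 14; 14−1 = 13
i=2: 13 = 7 + 6 (b=7); 7→8: 8 + 6 = 14; 14−1 = 13
i=3: 13 = 8 + 5 (b=8); 8→9: 9 + 5 = 14; 14−1 = 13
i=4: 13 = 9 + 4 (b=9); 9→10: 10 + 4 = 14; 14−1 = 13
i=5: 13 = 10 + 3 (b=10); 10→11: 11 + 3 = 14; 14−1 = 13
i=6: 13 = 11 + 2 (b=11); 11→12: 12 + 2 = 14; 14−1 = 13
i=7: 13 = 12 + 1 (b=12); 12→13: 13 + 1 = 14; 14−1 = 13

0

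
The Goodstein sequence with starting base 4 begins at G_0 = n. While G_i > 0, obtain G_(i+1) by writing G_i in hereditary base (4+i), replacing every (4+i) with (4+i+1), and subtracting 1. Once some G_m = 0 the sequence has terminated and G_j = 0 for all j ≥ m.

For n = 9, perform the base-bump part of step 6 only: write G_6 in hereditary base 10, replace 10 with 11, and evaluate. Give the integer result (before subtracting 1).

12

(0) 9|_4 = 2·4 + 1 ↦ 2·5 + 1|_5 = 11 ⇒ 10
(1) 10|_5 = 2·5 ↦ 2·6|_6 = 12 ⇒ 11
(2) 11|_6 = 6 + 5 ↦ 7 + 5|_7 = 12 ⇒ 11
(3) 11|_7 = 7 + 4 ↦ 8 + 4|_8 = 12 ⇒ 11
(4) 11|_8 = 8 + 3 ↦ 9 + 3|_9 = 12 ⇒ 11
(5) 11|_9 = 9 + 2 ↦ 10 + 2|_10 = 12 ⇒ 11
(6) 11|_10 = 10 + 1 ↦ 11 + 1|_11 = 12 ⇒ 11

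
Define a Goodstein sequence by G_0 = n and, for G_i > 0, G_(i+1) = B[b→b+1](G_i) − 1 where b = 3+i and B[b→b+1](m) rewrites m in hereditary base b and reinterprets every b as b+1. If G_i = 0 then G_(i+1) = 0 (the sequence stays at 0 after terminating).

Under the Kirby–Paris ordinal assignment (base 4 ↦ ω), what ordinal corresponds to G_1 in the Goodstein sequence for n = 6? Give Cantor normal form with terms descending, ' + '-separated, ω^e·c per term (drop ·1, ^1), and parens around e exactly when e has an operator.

i=0: 6 = 2·3 (b=3); 3→4: 2·4 = 8; 8−1 = 7
i=1: 7 = 4 + 3 (b=4); 4→5: 5 + 3 = 8; 8−1 = 7

ω + 3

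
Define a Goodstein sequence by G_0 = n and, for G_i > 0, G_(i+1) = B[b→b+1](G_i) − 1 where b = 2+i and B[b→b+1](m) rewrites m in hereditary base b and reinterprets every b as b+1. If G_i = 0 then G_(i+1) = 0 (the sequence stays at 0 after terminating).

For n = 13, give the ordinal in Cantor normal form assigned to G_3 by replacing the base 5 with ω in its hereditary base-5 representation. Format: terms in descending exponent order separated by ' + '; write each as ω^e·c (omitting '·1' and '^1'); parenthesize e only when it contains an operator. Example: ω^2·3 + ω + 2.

ω^(ω + 1) + ω^3·3 + ω^2·3 + ω·3 + 2

G_0 = 13. HB_2(13) = 2^(2 + 1) + 2^2 + 1. Bump = 109. G_1 = 108.
G_1 = 108. HB_3(108) = 3^(3 + 1) + 3^3. Bump = 1280. G_2 = 1279.
G_2 = 1279. HB_4(1279) = 4^(4 + 1) + 3·4^3 + 3·4^2 + 3·4 + 3. Bump = 16093. G_3 = 16092.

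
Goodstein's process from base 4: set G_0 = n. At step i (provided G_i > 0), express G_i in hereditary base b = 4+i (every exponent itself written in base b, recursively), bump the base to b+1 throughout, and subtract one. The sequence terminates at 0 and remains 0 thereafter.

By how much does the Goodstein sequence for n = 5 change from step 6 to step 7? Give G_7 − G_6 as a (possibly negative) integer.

G_0=5  [base 4] 4 + 1  →[4↦5]→  5 + 1 = 6  −1 ⇒ G_1=5
G_1=5  [base 5] 5  →[5↦6]→  6 = 6  −1 ⇒ G_2=5
G_2=5  [base 6] 5  →[6↦7]→  5 = 5  −1 ⇒ G_3=4
G_3=4  [base 7] 4  →[7↦8]→  4 = 4  −1 ⇒ G_4=3
G_4=3  [base 8] 3  →[8↦9]→  3 = 3  −1 ⇒ G_5=2
G_5=2  [base 9] 2  →[9↦10]→  2 = 2  −1 ⇒ G_6=1
G_6=1  [base 10] 1  →[10↦11]→  1 = 1  −1 ⇒ G_7=0

-1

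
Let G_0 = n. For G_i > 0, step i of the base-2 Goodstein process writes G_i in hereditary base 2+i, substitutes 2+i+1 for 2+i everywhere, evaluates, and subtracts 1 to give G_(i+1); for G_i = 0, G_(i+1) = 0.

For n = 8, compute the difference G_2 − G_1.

473

G_0 = 8. HB_2(8) = 2^(2 + 1). Bump = 81. G_1 = 80.
G_1 = 80. HB_3(80) = 2·3^3 + 2·3^2 + 2·3 + 2. Bump = 554. G_2 = 553.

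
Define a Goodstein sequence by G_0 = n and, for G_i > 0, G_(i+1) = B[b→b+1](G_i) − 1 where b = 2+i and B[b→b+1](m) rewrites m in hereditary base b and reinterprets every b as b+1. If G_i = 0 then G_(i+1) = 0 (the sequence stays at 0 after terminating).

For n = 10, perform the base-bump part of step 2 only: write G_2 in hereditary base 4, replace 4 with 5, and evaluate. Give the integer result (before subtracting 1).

[0] 10 ≡ 2^(2 + 1) + 2 (base 2). Lift 3: 84. −1: 83.
[1] 83 ≡ 3^(3 + 1) + 2 (base 3). Lift 4: 1026. −1: 1025.
[2] 1025 ≡ 4^(4 + 1) + 1 (base 4). Lift 5: 15626. −1: 15625.

15626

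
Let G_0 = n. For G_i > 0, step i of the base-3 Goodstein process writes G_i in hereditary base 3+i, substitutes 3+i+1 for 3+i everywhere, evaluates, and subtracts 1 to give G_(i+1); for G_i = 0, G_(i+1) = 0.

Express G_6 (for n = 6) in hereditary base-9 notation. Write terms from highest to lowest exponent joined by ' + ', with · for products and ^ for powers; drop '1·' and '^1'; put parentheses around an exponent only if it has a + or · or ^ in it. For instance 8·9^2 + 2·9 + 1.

[0] 6 ≡ 2·3 (base 3). Lift 4: 8. −1: 7.
[1] 7 ≡ 4 + 3 (base 4). Lift 5: 8. −1: 7.
[2] 7 ≡ 5 + 2 (base 5). Lift 6: 8. −1: 7.
[3] 7 ≡ 6 + 1 (base 6). Lift 7: 8. −1: 7.
[4] 7 ≡ 7 (base 7). Lift 8: 8. −1: 7.
[5] 7 ≡ 7 (base 8). Lift 9: 7. −1: 6.
[6] 6 ≡ 6 (base 9). Lift 10: 6. −1: 5.

6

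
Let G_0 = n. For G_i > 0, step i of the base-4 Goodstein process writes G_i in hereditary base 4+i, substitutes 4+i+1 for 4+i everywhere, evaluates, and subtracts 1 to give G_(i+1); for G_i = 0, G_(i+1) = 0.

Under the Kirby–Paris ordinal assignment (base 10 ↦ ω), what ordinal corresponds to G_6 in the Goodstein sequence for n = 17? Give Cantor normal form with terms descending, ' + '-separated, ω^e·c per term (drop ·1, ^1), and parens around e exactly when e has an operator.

ω·5 + 1

(0) 17|_4 = 4^2 + 1 ↦ 5^2 + 1|_5 = 26 ⇒ 25
(1) 25|_5 = 5^2 ↦ 6^2|_6 = 36 ⇒ 35
(2) 35|_6 = 5·6 + 5 ↦ 5·7 + 5|_7 = 40 ⇒ 39
(3) 39|_7 = 5·7 + 4 ↦ 5·8 + 4|_8 = 44 ⇒ 43
(4) 43|_8 = 5·8 + 3 ↦ 5·9 + 3|_9 = 48 ⇒ 47
(5) 47|_9 = 5·9 + 2 ↦ 5·10 + 2|_10 = 52 ⇒ 51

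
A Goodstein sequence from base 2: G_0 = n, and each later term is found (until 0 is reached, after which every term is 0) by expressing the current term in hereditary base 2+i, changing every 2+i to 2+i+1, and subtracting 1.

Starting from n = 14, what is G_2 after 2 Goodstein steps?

[0] 14 ≡ 2^(2 + 1) + 2^2 + 2 (base 2). Lift 3: 111. −1: 110.
[1] 110 ≡ 3^(3 + 1) + 3^3 + 2 (base 3). Lift 4: 1282. −1: 1281.
[2] 1281 ≡ 4^(4 + 1) + 4^4 + 1 (base 4). Lift 5: 18751. −1: 18750.

1281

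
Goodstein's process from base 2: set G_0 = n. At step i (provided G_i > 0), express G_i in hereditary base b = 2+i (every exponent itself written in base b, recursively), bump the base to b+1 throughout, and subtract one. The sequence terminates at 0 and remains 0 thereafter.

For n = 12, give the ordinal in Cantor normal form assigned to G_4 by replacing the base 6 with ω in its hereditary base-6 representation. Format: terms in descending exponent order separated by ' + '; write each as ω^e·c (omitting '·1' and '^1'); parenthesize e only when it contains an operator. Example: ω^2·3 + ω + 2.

(0) 12|_2 = 2^(2 + 1) + 2^2 ↦ 3^(3 + 1) + 3^3|_3 = 108 ⇒ 107
(1) 107|_3 = 3^(3 + 1) + 2·3^2 + 2·3 + 2 ↦ 4^(4 + 1) + 2·4^2 + 2·4 + 2|_4 = 1066 ⇒ 1065
(2) 1065|_4 = 4^(4 + 1) + 2·4^2 + 2·4 + 1 ↦ 5^(5 + 1) + 2·5^2 + 2·5 + 1|_5 = 15686 ⇒ 15685
(3) 15685|_5 = 5^(5 + 1) + 2·5^2 + 2·5 ↦ 6^(6 + 1) + 2·6^2 + 2·6|_6 = 280020 ⇒ 280019

ω^(ω + 1) + ω^2·2 + ω + 5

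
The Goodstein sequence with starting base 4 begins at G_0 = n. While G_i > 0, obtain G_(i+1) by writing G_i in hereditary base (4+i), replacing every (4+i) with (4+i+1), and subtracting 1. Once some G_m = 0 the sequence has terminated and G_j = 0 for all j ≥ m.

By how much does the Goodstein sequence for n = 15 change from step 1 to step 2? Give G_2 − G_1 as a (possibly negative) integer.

2

step 0: 15 = 3·4 + 3; sub 5 for 4: 3·5 + 3; = 18; G_1 = 18−1 = 17
step 1: 17 = 3·5 + 2; sub 6 for 5: 3·6 + 2; = 20; G_2 = 20−1 = 19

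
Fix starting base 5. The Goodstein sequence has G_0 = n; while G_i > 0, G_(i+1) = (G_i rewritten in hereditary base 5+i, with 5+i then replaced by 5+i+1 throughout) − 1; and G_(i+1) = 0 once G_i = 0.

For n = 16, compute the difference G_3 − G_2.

(0) 16|_5 = 3·5 + 1 ↦ 3·6 + 1|_6 = 19 ⇒ 18
(1) 18|_6 = 3·6 ↦ 3·7|_7 = 21 ⇒ 20
(2) 20|_7 = 2·7 + 6 ↦ 2·8 + 6|_8 = 22 ⇒ 21

1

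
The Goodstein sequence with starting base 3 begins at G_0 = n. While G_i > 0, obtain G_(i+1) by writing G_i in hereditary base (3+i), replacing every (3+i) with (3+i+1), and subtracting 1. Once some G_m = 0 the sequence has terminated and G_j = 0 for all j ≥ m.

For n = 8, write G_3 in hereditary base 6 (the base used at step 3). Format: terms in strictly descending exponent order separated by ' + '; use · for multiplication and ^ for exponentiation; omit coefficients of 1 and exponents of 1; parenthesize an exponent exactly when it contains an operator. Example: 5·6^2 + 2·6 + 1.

8 —HB3→ 2·3 + 2 —bump→ 2·4 + 2 = 10 —(−1)→ 9
9 —HB4→ 2·4 + 1 —bump→ 2·5 + 1 = 11 —(−1)→ 10
10 —HB5→ 2·5 —bump→ 2·6 = 12 —(−1)→ 11
11 —HB6→ 6 + 5 —bump→ 7 + 5 = 12 —(−1)→ 11

6 + 5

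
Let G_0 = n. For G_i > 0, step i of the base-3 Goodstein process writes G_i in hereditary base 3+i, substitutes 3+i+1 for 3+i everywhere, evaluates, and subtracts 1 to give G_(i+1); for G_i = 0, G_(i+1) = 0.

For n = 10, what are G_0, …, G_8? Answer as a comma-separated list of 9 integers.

step 0: 10 = 3^2 + 1; sub 4 for 3: 4^2 + 1; = 17; G_1 = 17−1 = 16
step 1: 16 = 4^2; sub 5 for 4: 5^2; = 25; G_2 = 25−1 = 24
step 2: 24 = 4·5 + 4; sub 6 for 5: 4·6 + 4; = 28; G_3 = 28−1 = 27
step 3: 27 = 4·6 + 3; sub 7 for 6: 4·7 + 3; = 31; G_4 = 31−1 = 30
step 4: 30 = 4·7 + 2; sub 8 for 7: 4·8 + 2; = 34; G_5 = 34−1 = 33
step 5: 33 = 4·8 + 1; sub 9 for 8: 4·9 + 1; = 37; G_6 = 37−1 = 36
step 6: 36 = 4·9; sub 10 for 9: 4·10; = 40; G_7 = 40−1 = 39
step 7: 39 = 3·10 + 9; sub 11 for 10: 3·11 + 9; = 42; G_8 = 42−1 = 41

10, 16, 24, 27, 30, 33, 36, 39, 41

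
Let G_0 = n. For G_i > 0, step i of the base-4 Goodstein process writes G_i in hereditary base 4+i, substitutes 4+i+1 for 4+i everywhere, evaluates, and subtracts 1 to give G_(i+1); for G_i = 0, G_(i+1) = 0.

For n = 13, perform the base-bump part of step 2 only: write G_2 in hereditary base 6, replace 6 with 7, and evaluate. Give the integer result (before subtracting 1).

19

[0] 13 ≡ 3·4 + 1 (base 4). Lift 5: 16. −1: 15.
[1] 15 ≡ 3·5 (base 5). Lift 6: 18. −1: 17.
[2] 17 ≡ 2·6 + 5 (base 6). Lift 7: 19. −1: 18.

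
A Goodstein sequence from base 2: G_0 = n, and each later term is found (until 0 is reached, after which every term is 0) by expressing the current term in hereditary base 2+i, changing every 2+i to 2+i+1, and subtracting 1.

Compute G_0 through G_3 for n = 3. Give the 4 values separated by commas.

3, 3, 3, 2

[0] 3 ≡ 2 + 1 (base 2). Lift 3: 4. −1: 3.
[1] 3 ≡ 3 (base 3). Lift 4: 4. −1: 3.
[2] 3 ≡ 3 (base 4). Lift 5: 3. −1: 2.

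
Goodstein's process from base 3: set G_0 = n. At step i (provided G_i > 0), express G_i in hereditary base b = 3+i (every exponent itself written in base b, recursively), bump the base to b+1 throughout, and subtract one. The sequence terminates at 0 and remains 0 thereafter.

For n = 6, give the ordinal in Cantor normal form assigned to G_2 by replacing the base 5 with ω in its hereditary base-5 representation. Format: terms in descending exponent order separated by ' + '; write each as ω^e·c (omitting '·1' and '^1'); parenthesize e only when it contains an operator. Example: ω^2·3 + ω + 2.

ω + 2

G_0=6  [base 3] 2·3  →[3↦4]→  2·4 = 8  −1 ⇒ G_1=7
G_1=7  [base 4] 4 + 3  →[4↦5]→  5 + 3 = 8  −1 ⇒ G_2=7
G_2=7  [base 5] 5 + 2  →[5↦6]→  6 + 2 = 8  −1 ⇒ G_3=7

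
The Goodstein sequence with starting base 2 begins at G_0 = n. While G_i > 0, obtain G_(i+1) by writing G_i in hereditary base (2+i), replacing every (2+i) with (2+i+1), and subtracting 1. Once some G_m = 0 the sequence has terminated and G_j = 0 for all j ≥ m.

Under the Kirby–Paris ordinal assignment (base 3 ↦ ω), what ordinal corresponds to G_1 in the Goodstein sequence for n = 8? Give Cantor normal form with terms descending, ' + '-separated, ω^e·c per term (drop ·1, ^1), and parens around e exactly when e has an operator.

8 —HB2→ 2^(2 + 1) —bump→ 3^(3 + 1) = 81 —(−1)→ 80
80 —HB3→ 2·3^3 + 2·3^2 + 2·3 + 2 —bump→ 2·4^4 + 2·4^2 + 2·4 + 2 = 554 —(−1)→ 553

ω^ω·2 + ω^2·2 + ω·2 + 2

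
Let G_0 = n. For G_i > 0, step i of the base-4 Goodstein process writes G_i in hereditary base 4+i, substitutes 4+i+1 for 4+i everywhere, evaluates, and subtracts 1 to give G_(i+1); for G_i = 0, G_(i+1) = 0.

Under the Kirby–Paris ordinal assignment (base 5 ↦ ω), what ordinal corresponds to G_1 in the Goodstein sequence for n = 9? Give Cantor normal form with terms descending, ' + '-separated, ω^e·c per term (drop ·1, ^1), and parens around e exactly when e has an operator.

[0] 9 ≡ 2·4 + 1 (base 4). Lift 5: 11. −1: 10.
[1] 10 ≡ 2·5 (base 5). Lift 6: 12. −1: 11.

ω·2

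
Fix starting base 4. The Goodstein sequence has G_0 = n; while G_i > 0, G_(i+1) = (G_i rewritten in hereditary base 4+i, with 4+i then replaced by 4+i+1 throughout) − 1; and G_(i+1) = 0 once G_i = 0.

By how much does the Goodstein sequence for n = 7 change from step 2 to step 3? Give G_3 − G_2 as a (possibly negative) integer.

0

7 —HB4→ 4 + 3 —bump→ 5 + 3 = 8 —(−1)→ 7
7 —HB5→ 5 + 2 —bump→ 6 + 2 = 8 —(−1)→ 7
7 —HB6→ 6 + 1 —bump→ 7 + 1 = 8 —(−1)→ 7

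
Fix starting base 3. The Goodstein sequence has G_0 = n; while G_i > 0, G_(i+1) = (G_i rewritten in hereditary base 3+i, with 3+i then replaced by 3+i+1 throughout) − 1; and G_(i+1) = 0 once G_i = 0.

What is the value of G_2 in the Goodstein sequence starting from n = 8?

10

G_0=8  [base 3] 2·3 + 2  →[3↦4]→  2·4 + 2 = 10  −1 ⇒ G_1=9
G_1=9  [base 4] 2·4 + 1  →[4↦5]→  2·5 + 1 = 11  −1 ⇒ G_2=10
G_2=10  [base 5] 2·5  →[5↦6]→  2·6 = 12  −1 ⇒ G_3=11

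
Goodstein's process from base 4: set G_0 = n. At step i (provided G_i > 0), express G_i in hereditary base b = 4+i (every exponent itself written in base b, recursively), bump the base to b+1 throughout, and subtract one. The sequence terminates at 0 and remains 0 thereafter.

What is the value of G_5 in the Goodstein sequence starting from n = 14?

22

step 0: 14 = 3·4 + 2; sub 5 for 4: 3·5 + 2; = 17; G_1 = 17−1 = 16
step 1: 16 = 3·5 + 1; sub 6 for 5: 3·6 + 1; = 19; G_2 = 19−1 = 18
step 2: 18 = 3·6; sub 7 for 6: 3·7; = 21; G_3 = 21−1 = 20
step 3: 20 = 2·7 + 6; sub 8 for 7: 2·8 + 6; = 22; G_4 = 22−1 = 21
step 4: 21 = 2·8 + 5; sub 9 for 8: 2·9 + 5; = 23; G_5 = 23−1 = 22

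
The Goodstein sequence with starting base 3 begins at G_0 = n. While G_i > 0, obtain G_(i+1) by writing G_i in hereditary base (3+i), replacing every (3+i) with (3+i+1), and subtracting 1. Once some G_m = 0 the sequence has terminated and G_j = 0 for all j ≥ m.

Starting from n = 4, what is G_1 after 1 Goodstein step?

4 —HB3→ 3 + 1 —bump→ 4 + 1 = 5 —(−1)→ 4
4 —HB4→ 4 —bump→ 5 = 5 —(−1)→ 4

4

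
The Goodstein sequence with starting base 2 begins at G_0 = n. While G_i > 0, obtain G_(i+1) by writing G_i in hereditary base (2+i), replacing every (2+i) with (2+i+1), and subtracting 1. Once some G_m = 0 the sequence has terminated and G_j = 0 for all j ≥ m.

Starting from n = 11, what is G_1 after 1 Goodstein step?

84

G_0=11  [base 2] 2^(2 + 1) + 2 + 1  →[2↦3]→  3^(3 + 1) + 3 + 1 = 85  −1 ⇒ G_1=84
G_1=84  [base 3] 3^(3 + 1) + 3  →[3↦4]→  4^(4 + 1) + 4 = 1028  −1 ⇒ G_2=1027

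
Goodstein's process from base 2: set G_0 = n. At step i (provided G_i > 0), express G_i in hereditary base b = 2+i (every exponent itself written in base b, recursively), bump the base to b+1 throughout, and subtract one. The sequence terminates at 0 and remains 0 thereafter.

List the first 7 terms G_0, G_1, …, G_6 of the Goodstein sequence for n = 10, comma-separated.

10, 83, 1025, 15625, 279935, 4215754, 84073323

step 0: 10 = 2^(2 + 1) + 2; sub 3 for 2: 3^(3 + 1) + 3; = 84; G_1 = 84−1 = 83
step 1: 83 = 3^(3 + 1) + 2; sub 4 for 3: 4^(4 + 1) + 2; = 1026; G_2 = 1026−1 = 1025
step 2: 1025 = 4^(4 + 1) + 1; sub 5 for 4: 5^(5 + 1) + 1; = 15626; G_3 = 15626−1 = 15625
step 3: 15625 = 5^(5 + 1); sub 6 for 5: 6^(6 + 1); = 279936; G_4 = 279936−1 = 279935
step 4: 279935 = 5·6^6 + 5·6^5 + 5·6^4 + 5·6^3 + 5·6^2 + 5·6 + 5; sub 7 for 6: 5·7^7 + 5·7^5 + 5·7^4 + 5·7^3 + 5·7^2 + 5·7 + 5; = 4215755; G_5 = 4215755−1 = 4215754
step 5: 4215754 = 5·7^7 + 5·7^5 + 5·7^4 + 5·7^3 + 5·7^2 + 5·7 + 4; sub 8 for 7: 5·8^8 + 5·8^5 + 5·8^4 + 5·8^3 + 5·8^2 + 5·8 + 4; = 84073324; G_6 = 84073324−1 = 84073323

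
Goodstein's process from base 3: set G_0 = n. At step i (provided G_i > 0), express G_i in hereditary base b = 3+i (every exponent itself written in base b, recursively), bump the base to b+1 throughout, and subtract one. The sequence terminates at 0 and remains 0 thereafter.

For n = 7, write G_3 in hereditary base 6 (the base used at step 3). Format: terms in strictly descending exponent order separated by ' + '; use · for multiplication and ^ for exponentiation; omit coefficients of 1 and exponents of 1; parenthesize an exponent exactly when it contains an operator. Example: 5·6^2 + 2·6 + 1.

6 + 3

base 3: 7 = 2·3 + 1; at 4: 2·4 + 1 = 9; next = 8
base 4: 8 = 2·4; at 5: 2·5 = 10; next = 9
base 5: 9 = 5 + 4; at 6: 6 + 4 = 10; next = 9
base 6: 9 = 6 + 3; at 7: 7 + 3 = 10; next = 9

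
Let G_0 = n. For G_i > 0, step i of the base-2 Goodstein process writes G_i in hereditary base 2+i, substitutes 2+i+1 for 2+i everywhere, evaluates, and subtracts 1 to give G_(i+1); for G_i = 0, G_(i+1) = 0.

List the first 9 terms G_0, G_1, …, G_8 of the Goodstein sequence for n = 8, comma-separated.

8, 80, 553, 6310, 93395, 1647195, 33554571, 774841151, 20000000211

i=0: 8 = 2^(2 + 1) (b=2); 2→3: 3^(3 + 1) = 81; 81−1 = 80
i=1: 80 = 2·3^3 + 2·3^2 + 2·3 + 2 (b=3); 3→4: 2·4^4 + 2·4^2 + 2·4 + 2 = 554; 554−1 = 553
i=2: 553 = 2·4^4 + 2·4^2 + 2·4 + 1 (b=4); 4→5: 2·5^5 + 2·5^2 + 2·5 + 1 = 6311; 6311−1 = 6310
i=3: 6310 = 2·5^5 + 2·5^2 + 2·5 (b=5); 5→6: 2·6^6 + 2·6^2 + 2·6 = 93396; 93396−1 = 93395
i=4: 93395 = 2·6^6 + 2·6^2 + 6 + 5 (b=6); 6→7: 2·7^7 + 2·7^2 + 7 + 5 = 1647196; 1647196−1 = 1647195
i=5: 1647195 = 2·7^7 + 2·7^2 + 7 + 4 (b=7); 7→8: 2·8^8 + 2·8^2 + 8 + 4 = 33554572; 33554572−1 = 33554571
i=6: 33554571 = 2·8^8 + 2·8^2 + 8 + 3 (b=8); 8→9: 2·9^9 + 2·9^2 + 9 + 3 = 774841152; 774841152−1 = 774841151
i=7: 774841151 = 2·9^9 + 2·9^2 + 9 + 2 (b=9); 9→10: 2·10^10 + 2·10^2 + 10 + 2 = 20000000212; 20000000212−1 = 20000000211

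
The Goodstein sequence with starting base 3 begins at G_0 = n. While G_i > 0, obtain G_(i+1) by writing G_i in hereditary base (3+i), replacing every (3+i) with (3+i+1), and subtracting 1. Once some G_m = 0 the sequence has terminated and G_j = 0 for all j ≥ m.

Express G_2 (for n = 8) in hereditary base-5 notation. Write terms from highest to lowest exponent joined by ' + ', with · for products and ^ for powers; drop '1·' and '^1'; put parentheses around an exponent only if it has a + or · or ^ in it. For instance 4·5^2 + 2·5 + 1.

8 —HB3→ 2·3 + 2 —bump→ 2·4 + 2 = 10 —(−1)→ 9
9 —HB4→ 2·4 + 1 —bump→ 2·5 + 1 = 11 —(−1)→ 10

2·5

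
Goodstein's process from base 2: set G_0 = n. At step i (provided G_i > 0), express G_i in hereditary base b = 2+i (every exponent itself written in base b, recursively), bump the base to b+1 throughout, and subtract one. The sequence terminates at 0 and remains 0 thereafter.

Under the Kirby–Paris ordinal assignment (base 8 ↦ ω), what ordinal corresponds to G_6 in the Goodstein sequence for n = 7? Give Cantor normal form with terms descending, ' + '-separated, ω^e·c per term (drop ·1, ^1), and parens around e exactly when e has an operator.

i=0: 7 = 2^2 + 2 + 1 (b=2); 2→3: 3^3 + 3 + 1 = 31; 31−1 = 30
i=1: 30 = 3^3 + 3 (b=3); 3→4: 4^4 + 4 = 260; 260−1 = 259
i=2: 259 = 4^4 + 3 (b=4); 4→5: 5^5 + 3 = 3128; 3128−1 = 3127
i=3: 3127 = 5^5 + 2 (b=5); 5→6: 6^6 + 2 = 46658; 46658−1 = 46657
i=4: 46657 = 6^6 + 1 (b=6); 6→7: 7^7 + 1 = 823544; 823544−1 = 823543
i=5: 823543 = 7^7 (b=7); 7→8: 8^8 = 16777216; 16777216−1 = 16777215

ω^7·7 + ω^6·7 + ω^5·7 + ω^4·7 + ω^3·7 + ω^2·7 + ω·7 + 7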